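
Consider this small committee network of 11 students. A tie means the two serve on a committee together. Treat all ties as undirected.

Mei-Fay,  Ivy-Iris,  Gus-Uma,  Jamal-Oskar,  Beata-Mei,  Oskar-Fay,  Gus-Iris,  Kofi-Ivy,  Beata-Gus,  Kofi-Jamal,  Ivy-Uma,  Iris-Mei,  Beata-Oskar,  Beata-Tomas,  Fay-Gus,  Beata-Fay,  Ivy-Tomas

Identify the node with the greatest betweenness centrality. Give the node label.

Unnormalized betweenness of each node: Beata:53/6, Fay:43/12, Gus:25/4, Iris:13/3, Ivy:43/4, Jamal:3, Kofi:4, Mei:7/4, Oskar:6, Tomas:9/4, Uma:5/4.
Ivy has the largest value, 43/4, making it the main broker — the node through which the most shortest paths run.

Ivy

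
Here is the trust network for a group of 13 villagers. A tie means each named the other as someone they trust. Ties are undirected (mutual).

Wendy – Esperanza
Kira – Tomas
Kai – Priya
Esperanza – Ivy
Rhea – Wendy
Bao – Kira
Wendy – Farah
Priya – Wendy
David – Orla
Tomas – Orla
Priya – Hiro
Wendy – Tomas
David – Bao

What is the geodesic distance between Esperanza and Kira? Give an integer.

3

One shortest route is Esperanza – Wendy – Tomas – Kira, which uses 3 edges, and at distance 2 from Esperanza we only reach {Farah, Priya, Rhea, Tomas}, which does not include Kira. So d(Esperanza,Kira) = 3.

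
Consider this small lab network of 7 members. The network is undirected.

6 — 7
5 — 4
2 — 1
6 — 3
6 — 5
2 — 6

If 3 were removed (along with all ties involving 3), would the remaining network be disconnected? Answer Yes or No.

No

Even without 3, every remaining node can still reach every other (the residual graph is connected), so 3 is not a cut vertex.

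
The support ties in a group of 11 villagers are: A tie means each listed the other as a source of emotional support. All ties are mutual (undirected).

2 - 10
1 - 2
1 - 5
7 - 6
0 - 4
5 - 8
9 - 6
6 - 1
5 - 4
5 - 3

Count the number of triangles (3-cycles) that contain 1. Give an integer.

1's neighbors are 2, 5, and 6, but none of them are tied to each other, so no triangle contains 1.

0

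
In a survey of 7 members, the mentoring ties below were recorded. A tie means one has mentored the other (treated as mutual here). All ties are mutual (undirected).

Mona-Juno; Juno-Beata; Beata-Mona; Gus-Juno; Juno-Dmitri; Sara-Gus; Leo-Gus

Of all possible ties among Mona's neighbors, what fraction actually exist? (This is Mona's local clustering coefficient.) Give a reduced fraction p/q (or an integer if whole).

1

Mona's neighbors: Beata and Juno (k = 2).
Possible neighbor pairs: C(2,2) = 1. Edges among them: Beata–Juno → e = 1.
Clustering(Mona) = 1/1.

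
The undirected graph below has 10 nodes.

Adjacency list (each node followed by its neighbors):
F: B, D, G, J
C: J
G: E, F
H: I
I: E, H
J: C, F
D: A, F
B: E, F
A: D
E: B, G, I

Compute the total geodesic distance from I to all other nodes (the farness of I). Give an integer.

Distances from I: A:5, B:2, C:5, D:4, E:1, F:3, G:2, H:1, J:4.
Sum = 5 + 2 + 5 + 4 + 1 + 3 + 2 + 1 + 4 = 27.

27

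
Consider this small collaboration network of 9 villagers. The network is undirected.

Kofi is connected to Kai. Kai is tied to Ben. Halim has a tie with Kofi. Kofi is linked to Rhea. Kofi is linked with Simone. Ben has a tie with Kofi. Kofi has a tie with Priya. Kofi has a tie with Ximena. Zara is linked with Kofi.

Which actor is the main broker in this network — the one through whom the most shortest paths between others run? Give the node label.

Unnormalized betweenness of each node: Ben:0, Halim:0, Kai:0, Kofi:27, Priya:0, Rhea:0, Simone:0, Ximena:0, Zara:0.
Kofi has the largest value, 27, making it the main broker — the node through which the most shortest paths run.

Kofi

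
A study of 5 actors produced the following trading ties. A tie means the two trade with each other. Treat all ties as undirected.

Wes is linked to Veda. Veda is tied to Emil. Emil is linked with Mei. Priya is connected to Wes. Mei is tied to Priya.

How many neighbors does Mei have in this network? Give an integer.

2

Mei is directly tied to Emil and Priya. That is 2 neighbors, so the degree of Mei is 2.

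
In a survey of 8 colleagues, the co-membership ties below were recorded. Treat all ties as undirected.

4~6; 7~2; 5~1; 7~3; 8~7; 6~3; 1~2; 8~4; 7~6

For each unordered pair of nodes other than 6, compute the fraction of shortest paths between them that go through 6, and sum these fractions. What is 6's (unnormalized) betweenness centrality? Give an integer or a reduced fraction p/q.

3

Pairs whose geodesics pass through 6 — 2–4: 1/2; 1–4: 1/2; 5–4: 1/2; 7–4: 1/2; 3–4: 1.
All other pairs contribute 0.
Summing the contributions gives betweenness(6) = 3.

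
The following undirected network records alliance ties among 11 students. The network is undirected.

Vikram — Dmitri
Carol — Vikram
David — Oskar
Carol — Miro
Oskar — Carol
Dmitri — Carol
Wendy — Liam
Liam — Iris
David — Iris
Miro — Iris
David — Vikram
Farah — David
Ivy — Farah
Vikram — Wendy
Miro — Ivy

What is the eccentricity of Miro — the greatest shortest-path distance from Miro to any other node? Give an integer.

3

Distances from Miro: Carol:1, David:2, Dmitri:2, Farah:2, Iris:1, Ivy:1, Liam:2, Oskar:2, Vikram:2, Wendy:3.
The largest is 3 (to Wendy), so the eccentricity of Miro is 3.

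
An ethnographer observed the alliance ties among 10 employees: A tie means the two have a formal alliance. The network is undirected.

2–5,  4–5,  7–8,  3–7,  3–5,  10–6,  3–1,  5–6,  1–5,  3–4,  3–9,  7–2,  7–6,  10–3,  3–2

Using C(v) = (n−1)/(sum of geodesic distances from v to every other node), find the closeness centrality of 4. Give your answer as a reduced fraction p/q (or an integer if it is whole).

9/17

Distances from 4: 1:2, 2:2, 3:1, 5:1, 6:2, 7:2, 8:3, 9:2, 10:2. Sum = 17.
n = 10, so closeness = 9/17.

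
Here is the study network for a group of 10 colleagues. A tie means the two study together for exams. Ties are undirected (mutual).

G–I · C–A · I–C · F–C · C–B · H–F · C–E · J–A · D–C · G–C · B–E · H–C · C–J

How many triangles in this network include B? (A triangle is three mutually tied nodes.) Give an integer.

1

B's neighbors: C and E.
Neighbor pairs that are themselves tied: B–C–E. Each forms one triangle with B, for 1 in total.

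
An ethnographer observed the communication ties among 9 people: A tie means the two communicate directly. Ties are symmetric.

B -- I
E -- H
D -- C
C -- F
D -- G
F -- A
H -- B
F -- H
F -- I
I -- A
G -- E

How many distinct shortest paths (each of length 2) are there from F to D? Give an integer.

1

The shortest distance is 2, and the only length-2 path is F–C–D. So there is exactly 1 shortest path.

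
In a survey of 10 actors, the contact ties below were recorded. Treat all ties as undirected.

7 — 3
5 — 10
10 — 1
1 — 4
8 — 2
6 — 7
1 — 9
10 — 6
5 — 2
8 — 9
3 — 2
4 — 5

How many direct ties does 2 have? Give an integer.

2 is directly tied to 3, 5, and 8. That is 3 neighbors, so the degree of 2 is 3.

3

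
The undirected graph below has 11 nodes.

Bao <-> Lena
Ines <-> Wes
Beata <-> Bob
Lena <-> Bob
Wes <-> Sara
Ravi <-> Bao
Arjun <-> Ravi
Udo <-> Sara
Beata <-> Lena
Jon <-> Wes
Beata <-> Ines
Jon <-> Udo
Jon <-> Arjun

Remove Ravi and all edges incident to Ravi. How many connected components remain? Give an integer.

1

Ravi's neighbors (Arjun and Bao) remain reachable from one another through other ties, so the rest of the network stays in one piece.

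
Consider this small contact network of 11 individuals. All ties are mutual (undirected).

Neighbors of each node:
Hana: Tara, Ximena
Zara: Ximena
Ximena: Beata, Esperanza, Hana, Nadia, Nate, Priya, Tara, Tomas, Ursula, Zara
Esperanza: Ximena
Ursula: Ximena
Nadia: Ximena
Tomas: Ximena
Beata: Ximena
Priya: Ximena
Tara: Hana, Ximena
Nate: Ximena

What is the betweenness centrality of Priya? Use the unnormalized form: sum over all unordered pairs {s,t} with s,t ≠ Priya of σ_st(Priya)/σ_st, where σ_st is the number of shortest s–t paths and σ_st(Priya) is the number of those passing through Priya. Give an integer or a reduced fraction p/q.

No shortest path between any pair of other nodes passes through Priya.
Summing the contributions gives betweenness(Priya) = 0.

0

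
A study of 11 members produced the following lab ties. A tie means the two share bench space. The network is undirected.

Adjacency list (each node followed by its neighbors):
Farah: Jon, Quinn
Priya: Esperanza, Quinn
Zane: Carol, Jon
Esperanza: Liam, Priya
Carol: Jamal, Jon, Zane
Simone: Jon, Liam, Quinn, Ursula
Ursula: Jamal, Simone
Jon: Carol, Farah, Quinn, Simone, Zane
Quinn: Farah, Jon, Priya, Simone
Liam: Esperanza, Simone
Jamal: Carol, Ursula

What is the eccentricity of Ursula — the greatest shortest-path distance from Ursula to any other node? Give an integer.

Distances from Ursula: Carol:2, Esperanza:3, Farah:3, Jamal:1, Jon:2, Liam:2, Priya:3, Quinn:2, Simone:1, Zane:3.
The largest is 3 (to Priya, Farah, Zane, and Esperanza), so the eccentricity of Ursula is 3.

3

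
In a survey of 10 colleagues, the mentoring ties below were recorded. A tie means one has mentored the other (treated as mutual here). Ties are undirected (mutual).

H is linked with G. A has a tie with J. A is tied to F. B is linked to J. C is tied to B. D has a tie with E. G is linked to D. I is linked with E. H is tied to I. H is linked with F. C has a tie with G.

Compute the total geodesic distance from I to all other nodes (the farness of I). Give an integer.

22

Distances from I: A:3, B:4, C:3, D:2, E:1, F:2, G:2, H:1, J:4.
Sum = 3 + 4 + 3 + 2 + 1 + 2 + 2 + 1 + 4 = 22.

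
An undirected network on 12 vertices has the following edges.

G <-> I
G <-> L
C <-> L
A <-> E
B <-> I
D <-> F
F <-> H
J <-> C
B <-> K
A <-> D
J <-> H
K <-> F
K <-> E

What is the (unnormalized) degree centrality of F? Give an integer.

F is directly tied to D, H, and K. That is 3 neighbors, so the degree of F is 3.

3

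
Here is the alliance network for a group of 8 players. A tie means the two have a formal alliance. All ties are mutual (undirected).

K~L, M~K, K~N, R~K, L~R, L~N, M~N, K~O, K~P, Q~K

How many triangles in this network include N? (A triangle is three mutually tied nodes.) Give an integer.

2

N's neighbors: K, L, and M.
Neighbor pairs that are themselves tied: N–K–L; N–K–M. Each forms one triangle with N, for 2 in total.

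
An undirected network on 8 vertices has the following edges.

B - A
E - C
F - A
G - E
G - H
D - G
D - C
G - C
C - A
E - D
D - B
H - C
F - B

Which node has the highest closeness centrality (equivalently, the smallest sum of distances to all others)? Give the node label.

C

Farness (sum of distances to all others) for each node — A:11, B:12, C:9, D:10, E:12, F:15, G:11, H:14.
The smallest farness is 9, for C, so C has the highest closeness.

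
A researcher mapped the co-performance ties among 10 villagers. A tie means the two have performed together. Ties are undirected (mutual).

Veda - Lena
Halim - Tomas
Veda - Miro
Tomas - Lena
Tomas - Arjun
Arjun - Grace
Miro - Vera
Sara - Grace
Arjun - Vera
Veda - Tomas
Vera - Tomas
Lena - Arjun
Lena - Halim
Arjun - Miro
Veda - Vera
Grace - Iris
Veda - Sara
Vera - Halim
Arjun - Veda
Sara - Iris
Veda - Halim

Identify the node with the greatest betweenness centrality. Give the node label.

Unnormalized betweenness of each node: Arjun:503/60, Grace:7/2, Halim:1/4, Iris:0, Lena:9/20, Miro:0, Sara:47/10, Tomas:7/10, Veda:161/15, Vera:77/60.
Veda has the largest value, 161/15, making it the main broker — the node through which the most shortest paths run.

Veda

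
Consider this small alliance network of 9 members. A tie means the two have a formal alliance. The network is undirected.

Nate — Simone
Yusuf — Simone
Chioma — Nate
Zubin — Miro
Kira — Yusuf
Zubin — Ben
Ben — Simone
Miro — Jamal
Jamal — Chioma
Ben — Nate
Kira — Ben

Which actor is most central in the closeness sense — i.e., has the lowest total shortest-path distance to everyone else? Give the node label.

Ben

Farness (sum of distances to all others) for each node — Ben:13, Chioma:17, Jamal:20, Kira:18, Miro:19, Nate:14, Simone:15, Yusuf:20, Zubin:16.
The smallest farness is 13, for Ben, so Ben has the highest closeness.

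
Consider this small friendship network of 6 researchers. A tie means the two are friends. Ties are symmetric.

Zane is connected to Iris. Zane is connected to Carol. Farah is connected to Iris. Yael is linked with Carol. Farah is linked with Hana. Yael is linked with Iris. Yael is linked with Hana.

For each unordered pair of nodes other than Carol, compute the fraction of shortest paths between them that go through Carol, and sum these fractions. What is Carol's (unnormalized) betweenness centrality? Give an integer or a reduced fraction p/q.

Pairs whose geodesics pass through Carol — Hana–Zane: 1/3; Yael–Zane: 1/2.
All other pairs contribute 0.
Summing the contributions gives betweenness(Carol) = 5/6.

5/6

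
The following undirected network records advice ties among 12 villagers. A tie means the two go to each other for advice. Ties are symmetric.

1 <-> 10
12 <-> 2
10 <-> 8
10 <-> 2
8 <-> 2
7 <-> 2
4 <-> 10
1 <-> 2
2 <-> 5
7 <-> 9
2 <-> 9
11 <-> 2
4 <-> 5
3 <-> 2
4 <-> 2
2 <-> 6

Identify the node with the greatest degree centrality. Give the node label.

2

Degrees — 1:2, 2:11, 3:1, 4:3, 5:2, 6:1, 7:2, 8:2, 9:2, 10:4, 11:1, 12:1.
The maximum is 11, attained only by 2.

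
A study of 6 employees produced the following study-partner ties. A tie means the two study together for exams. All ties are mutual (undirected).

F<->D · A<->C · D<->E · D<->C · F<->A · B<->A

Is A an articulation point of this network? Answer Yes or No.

Yes

Removing A leaves {C, D, E, and F} with no path to {B}, so the network splits into 2 components. A is a cut vertex.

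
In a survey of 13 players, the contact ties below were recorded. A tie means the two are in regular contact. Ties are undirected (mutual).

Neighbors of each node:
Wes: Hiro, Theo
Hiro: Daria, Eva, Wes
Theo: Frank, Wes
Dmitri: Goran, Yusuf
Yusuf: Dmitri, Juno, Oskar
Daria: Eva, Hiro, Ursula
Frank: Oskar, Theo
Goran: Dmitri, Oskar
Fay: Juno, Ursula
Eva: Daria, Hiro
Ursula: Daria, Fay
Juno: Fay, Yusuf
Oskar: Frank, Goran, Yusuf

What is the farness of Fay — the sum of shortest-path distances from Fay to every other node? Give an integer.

35

Distances from Fay: Daria:2, Dmitri:3, Eva:3, Frank:4, Goran:4, Hiro:3, Juno:1, Oskar:3, Theo:5, Ursula:1, Wes:4, Yusuf:2.
Sum = 2 + 3 + 3 + 4 + 4 + 3 + 1 + 3 + 5 + 1 + 4 + 2 = 35.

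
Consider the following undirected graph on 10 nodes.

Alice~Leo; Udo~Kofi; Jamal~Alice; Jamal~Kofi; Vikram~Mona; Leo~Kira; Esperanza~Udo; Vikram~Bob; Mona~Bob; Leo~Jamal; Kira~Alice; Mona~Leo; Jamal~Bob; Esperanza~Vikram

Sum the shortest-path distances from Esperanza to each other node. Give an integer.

Distances from Esperanza: Alice:4, Bob:2, Jamal:3, Kira:4, Kofi:2, Leo:3, Mona:2, Udo:1, Vikram:1.
Sum = 4 + 2 + 3 + 4 + 2 + 3 + 2 + 1 + 1 = 22.

22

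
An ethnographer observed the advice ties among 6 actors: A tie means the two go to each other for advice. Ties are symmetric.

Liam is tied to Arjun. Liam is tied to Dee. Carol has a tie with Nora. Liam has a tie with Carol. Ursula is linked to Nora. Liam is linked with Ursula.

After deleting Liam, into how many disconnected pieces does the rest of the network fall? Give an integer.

Without Liam, the remaining ties split the others into: {Carol, Nora, Ursula}; {Arjun}; {Dee}.
That's 3 separate components.

3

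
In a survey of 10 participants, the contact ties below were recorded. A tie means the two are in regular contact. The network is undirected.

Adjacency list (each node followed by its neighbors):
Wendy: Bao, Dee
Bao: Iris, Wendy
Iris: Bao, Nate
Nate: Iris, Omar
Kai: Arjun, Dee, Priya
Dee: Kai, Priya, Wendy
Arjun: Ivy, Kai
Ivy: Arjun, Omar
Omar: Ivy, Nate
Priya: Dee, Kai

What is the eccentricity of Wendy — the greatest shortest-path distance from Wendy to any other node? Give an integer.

4

Distances from Wendy: Arjun:3, Bao:1, Dee:1, Iris:2, Ivy:4, Kai:2, Nate:3, Omar:4, Priya:2.
The largest is 4 (to Omar and Ivy), so the eccentricity of Wendy is 4.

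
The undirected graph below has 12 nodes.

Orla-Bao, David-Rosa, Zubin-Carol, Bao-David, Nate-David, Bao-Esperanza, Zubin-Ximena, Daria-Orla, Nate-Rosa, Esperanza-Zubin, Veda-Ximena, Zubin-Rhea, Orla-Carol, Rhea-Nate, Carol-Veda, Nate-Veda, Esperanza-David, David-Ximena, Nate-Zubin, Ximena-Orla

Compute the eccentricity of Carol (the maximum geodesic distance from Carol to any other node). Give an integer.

3

Distances from Carol: Bao:2, Daria:2, David:3, Esperanza:2, Nate:2, Orla:1, Rhea:2, Rosa:3, Veda:1, Ximena:2, Zubin:1.
The largest is 3 (to David and Rosa), so the eccentricity of Carol is 3.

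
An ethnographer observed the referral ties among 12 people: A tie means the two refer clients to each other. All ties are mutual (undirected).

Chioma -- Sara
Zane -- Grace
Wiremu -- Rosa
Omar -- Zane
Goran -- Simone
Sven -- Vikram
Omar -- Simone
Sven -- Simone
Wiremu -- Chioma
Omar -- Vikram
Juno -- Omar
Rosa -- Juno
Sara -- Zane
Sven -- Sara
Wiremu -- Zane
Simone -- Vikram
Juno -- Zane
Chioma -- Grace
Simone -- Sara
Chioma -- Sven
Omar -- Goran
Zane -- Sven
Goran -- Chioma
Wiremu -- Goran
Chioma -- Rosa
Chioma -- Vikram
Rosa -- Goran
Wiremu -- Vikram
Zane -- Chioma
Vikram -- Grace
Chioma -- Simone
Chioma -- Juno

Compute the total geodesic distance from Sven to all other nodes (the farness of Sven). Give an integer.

Distances from Sven: Chioma:1, Goran:2, Grace:2, Juno:2, Omar:2, Rosa:2, Sara:1, Simone:1, Vikram:1, Wiremu:2, Zane:1.
Sum = 1 + 2 + 2 + 2 + 2 + 2 + 1 + 1 + 1 + 2 + 1 = 17.

17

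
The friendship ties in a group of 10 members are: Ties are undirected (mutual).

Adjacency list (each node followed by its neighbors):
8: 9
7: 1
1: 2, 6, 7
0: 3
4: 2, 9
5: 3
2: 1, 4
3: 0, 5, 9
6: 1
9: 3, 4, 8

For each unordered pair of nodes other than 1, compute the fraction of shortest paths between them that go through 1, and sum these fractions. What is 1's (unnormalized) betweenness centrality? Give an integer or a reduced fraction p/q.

15

Pairs whose geodesics pass through 1 — 3–7: 1; 3–6: 1; 9–7: 1; 9–6: 1; 8–7: 1; 8–6: 1; 7–6: 1; 7–0: 1; 7–4: 1; 7–5: 1; 7–2: 1; 6–0: 1; 6–4: 1; 6–5: 1 … (+1 more pairs).
All other pairs contribute 0.
Summing the contributions gives betweenness(1) = 15.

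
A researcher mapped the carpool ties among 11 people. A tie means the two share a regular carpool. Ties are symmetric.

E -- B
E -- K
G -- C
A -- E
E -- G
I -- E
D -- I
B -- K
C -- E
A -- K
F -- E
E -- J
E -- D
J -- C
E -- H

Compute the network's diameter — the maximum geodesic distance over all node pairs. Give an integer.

Eccentricity of each node (its greatest distance to any other): A:2, B:2, C:2, D:2, E:1, F:2, G:2, H:2, I:2, J:2, K:2.
The maximum eccentricity is 2, realized for instance by the pair I–C via I – E – C. So the diameter is 2.

2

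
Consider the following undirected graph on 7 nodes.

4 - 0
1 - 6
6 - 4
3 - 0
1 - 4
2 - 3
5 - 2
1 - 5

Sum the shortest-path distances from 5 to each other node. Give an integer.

11

Distances from 5: 0:3, 1:1, 2:1, 3:2, 4:2, 6:2.
Sum = 3 + 1 + 1 + 2 + 2 + 2 = 11.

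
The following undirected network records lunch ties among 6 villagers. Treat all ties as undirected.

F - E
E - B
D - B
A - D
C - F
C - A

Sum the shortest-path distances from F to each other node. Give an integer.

9

Distances from F: A:2, B:2, C:1, D:3, E:1.
Sum = 2 + 2 + 1 + 3 + 1 = 9.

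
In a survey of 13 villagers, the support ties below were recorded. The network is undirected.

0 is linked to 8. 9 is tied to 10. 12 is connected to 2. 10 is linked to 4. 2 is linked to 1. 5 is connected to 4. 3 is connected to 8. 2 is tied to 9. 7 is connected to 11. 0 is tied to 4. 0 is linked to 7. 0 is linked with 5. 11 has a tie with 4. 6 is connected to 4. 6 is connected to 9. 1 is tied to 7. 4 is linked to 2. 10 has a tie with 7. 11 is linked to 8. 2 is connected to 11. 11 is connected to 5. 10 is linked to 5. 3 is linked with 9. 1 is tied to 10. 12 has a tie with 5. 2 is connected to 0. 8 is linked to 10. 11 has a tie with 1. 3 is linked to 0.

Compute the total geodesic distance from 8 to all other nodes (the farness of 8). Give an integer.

Distances from 8: 0:1, 1:2, 2:2, 3:1, 4:2, 5:2, 6:3, 7:2, 9:2, 10:1, 11:1, 12:3.
Sum = 1 + 2 + 2 + 1 + 2 + 2 + 3 + 2 + 2 + 1 + 1 + 3 = 22.

22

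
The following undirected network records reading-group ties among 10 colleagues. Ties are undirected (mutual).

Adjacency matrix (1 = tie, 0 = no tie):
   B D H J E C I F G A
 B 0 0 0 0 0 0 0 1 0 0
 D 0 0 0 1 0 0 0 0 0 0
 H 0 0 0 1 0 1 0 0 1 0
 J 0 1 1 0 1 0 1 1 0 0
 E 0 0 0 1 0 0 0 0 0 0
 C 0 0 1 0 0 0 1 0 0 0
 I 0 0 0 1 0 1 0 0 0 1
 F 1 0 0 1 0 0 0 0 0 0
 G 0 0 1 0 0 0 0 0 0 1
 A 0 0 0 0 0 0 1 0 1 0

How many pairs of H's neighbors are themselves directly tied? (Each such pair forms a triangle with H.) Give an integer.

H's neighbors are C, G, and J, but none of them are tied to each other, so no triangle contains H.

0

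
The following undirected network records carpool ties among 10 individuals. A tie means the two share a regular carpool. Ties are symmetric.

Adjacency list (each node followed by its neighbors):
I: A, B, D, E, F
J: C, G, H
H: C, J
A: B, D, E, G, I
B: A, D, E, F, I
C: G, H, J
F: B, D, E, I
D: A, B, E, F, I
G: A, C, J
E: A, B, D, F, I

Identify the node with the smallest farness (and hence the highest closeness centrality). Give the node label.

A

Farness (sum of distances to all others) for each node — A:14, B:17, C:21, D:17, E:17, F:22, G:16, H:28, I:17, J:21.
The smallest farness is 14, for A, so A has the highest closeness.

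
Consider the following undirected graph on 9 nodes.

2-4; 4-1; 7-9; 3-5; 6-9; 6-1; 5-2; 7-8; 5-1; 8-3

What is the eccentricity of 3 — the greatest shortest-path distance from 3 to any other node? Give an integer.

3

Distances from 3: 1:2, 2:2, 4:3, 5:1, 6:3, 7:2, 8:1, 9:3.
The largest is 3 (to 9, 4, and 6), so the eccentricity of 3 is 3.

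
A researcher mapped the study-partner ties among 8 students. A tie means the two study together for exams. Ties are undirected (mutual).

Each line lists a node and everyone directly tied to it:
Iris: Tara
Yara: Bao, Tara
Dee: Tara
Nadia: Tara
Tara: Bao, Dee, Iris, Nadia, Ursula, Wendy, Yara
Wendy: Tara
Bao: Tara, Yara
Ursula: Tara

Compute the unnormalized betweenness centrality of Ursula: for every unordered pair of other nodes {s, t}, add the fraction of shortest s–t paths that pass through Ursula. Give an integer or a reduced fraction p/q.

No shortest path between any pair of other nodes passes through Ursula.
Summing the contributions gives betweenness(Ursula) = 0.

0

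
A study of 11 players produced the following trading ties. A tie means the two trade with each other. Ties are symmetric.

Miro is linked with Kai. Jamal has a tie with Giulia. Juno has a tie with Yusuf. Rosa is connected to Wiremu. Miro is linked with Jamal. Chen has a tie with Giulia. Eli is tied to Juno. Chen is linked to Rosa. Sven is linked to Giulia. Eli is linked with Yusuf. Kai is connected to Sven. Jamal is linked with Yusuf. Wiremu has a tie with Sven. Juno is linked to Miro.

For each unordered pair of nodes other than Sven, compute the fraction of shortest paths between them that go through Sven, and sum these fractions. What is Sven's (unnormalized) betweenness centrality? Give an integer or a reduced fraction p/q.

65/6

Pairs whose geodesics pass through Sven — Juno–Wiremu: 1; Juno–Rosa: 1/3; Miro–Wiremu: 1; Miro–Rosa: 1/2; Kai–Wiremu: 1; Kai–Rosa: 1; Kai–Chen: 1; Kai–Giulia: 1; Wiremu–Giulia: 1; Wiremu–Jamal: 1; Wiremu–Yusuf: 1; Wiremu–Eli: 2/2.
All other pairs contribute 0.
Summing the contributions gives betweenness(Sven) = 65/6.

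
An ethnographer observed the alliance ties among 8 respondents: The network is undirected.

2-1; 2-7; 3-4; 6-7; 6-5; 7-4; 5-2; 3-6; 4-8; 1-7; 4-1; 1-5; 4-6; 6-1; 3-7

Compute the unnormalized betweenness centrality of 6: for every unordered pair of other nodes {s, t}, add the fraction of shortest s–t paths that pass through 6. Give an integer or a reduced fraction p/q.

Pairs whose geodesics pass through 6 — 3–1: 1/3; 3–5: 1; 8–5: 1/2; 7–5: 1/3; 5–4: 1/2.
All other pairs contribute 0.
Summing the contributions gives betweenness(6) = 8/3.

8/3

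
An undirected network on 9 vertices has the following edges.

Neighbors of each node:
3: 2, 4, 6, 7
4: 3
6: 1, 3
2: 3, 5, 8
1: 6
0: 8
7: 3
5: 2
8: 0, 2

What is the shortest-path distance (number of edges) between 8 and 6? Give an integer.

3

One shortest route is 8 – 2 – 3 – 6, which uses 3 edges, and at distance 2 from 8 we only reach {3, 5}, which does not include 6. So d(8,6) = 3.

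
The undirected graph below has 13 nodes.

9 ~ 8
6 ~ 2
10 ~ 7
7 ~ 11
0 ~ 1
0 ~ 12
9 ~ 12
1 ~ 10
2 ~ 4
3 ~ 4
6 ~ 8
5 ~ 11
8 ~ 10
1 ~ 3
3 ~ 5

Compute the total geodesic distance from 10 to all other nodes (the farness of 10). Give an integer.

25

Distances from 10: 0:2, 1:1, 2:3, 3:2, 4:3, 5:3, 6:2, 7:1, 8:1, 9:2, 11:2, 12:3.
Sum = 2 + 1 + 3 + 2 + 3 + 3 + 2 + 1 + 1 + 2 + 2 + 3 = 25.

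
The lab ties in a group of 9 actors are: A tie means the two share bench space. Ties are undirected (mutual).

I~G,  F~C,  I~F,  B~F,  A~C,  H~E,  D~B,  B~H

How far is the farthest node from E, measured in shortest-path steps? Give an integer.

5

Distances from E: A:5, B:2, C:4, D:3, F:3, G:5, H:1, I:4.
The largest is 5 (to G and A), so the eccentricity of E is 5.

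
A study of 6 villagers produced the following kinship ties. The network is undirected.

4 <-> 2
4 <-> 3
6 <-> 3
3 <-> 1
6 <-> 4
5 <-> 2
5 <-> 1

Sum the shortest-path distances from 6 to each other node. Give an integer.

Distances from 6: 1:2, 2:2, 3:1, 4:1, 5:3.
Sum = 2 + 2 + 1 + 1 + 3 = 9.

9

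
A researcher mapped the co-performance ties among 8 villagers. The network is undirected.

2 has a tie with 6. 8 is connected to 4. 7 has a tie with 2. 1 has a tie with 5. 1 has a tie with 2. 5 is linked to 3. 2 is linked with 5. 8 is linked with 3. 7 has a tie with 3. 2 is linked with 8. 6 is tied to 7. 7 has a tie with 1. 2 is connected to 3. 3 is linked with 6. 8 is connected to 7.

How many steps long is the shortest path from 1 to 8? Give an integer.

One shortest route is 1 – 2 – 8, which uses 2 edges, and 1 and 8 are not directly tied, so nothing shorter exists. So d(1,8) = 2.

2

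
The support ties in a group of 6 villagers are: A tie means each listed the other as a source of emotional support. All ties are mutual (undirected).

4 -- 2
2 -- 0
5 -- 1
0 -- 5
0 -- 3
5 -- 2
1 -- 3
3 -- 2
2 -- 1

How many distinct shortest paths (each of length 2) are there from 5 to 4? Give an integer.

1

The shortest distance is 2, and the only length-2 path is 5–2–4. So there is exactly 1 shortest path.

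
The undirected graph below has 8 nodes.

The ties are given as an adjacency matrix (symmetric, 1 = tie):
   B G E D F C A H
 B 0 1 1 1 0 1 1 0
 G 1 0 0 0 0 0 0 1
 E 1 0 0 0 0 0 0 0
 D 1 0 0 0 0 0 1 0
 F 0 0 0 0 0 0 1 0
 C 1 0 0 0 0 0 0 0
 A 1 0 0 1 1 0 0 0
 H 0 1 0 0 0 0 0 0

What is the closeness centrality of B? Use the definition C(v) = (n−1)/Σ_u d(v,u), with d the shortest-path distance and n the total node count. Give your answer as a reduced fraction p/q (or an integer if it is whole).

7/9

Distances from B: A:1, C:1, D:1, E:1, F:2, G:1, H:2. Sum = 9.
n = 8, so closeness = 7/9.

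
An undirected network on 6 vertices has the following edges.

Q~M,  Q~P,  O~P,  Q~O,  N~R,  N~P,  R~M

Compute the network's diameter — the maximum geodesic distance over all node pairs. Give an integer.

Eccentricity of each node (its greatest distance to any other): M:2, N:2, O:3, P:2, Q:2, R:3.
The maximum eccentricity is 3, realized for instance by the pair R–O via R – M – Q – O. So the diameter is 3.

3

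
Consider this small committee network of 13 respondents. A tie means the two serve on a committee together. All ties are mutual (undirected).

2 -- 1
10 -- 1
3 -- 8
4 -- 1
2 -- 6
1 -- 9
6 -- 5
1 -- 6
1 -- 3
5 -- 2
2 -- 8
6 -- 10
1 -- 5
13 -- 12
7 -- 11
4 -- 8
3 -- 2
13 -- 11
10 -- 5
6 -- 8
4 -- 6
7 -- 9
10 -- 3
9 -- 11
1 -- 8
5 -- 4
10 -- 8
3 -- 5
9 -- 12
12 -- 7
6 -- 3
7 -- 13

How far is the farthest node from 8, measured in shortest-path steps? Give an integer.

4

Distances from 8: 1:1, 2:1, 3:1, 4:1, 5:2, 6:1, 7:3, 9:2, 10:1, 11:3, 12:3, 13:4.
The largest is 4 (to 13), so the eccentricity of 8 is 4.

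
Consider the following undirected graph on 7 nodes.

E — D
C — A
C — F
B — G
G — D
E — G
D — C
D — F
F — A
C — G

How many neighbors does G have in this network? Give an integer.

4

G is directly tied to B, C, D, and E. That is 4 neighbors, so the degree of G is 4.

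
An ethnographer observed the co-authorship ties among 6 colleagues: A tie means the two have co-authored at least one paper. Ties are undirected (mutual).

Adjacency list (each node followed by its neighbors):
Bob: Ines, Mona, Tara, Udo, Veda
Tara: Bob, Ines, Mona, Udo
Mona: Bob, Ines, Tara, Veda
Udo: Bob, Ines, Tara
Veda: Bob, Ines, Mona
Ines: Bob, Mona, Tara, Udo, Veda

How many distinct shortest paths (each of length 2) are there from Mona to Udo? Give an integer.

3

The shortest distance is 2. The length-2 paths are: Mona–Tara–Udo; Mona–Ines–Udo; Mona–Bob–Udo.
That gives 3 distinct shortest paths.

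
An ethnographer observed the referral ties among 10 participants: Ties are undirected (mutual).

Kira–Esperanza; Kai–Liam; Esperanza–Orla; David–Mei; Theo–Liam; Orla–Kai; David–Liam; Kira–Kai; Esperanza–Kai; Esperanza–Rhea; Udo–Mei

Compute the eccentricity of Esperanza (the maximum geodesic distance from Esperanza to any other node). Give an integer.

5

Distances from Esperanza: David:3, Kai:1, Kira:1, Liam:2, Mei:4, Orla:1, Rhea:1, Theo:3, Udo:5.
The largest is 5 (to Udo), so the eccentricity of Esperanza is 5.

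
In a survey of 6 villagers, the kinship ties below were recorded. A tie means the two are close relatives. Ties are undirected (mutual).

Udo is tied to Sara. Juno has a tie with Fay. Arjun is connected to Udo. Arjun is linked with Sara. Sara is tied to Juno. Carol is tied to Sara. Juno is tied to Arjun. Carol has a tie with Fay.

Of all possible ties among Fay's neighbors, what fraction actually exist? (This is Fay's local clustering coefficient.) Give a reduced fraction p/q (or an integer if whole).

0

Fay's neighbors: Carol and Juno (k = 2).
Possible neighbor pairs: C(2,2) = 1. Edges among them: none → e = 0.
Clustering(Fay) = 0/1.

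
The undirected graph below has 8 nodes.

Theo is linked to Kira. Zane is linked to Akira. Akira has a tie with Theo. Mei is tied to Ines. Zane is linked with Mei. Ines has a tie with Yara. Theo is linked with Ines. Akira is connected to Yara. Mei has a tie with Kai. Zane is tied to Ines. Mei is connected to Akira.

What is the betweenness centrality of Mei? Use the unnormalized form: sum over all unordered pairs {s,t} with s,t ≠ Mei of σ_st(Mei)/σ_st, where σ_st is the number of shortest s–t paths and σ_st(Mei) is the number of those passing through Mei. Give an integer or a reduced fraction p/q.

Pairs whose geodesics pass through Mei — Kira–Kai: 2/2; Theo–Kai: 2/2; Yara–Kai: 2/2; Akira–Kai: 1; Akira–Ines: 1/4; Zane–Kai: 1; Kai–Ines: 1.
All other pairs contribute 0.
Summing the contributions gives betweenness(Mei) = 25/4.

25/4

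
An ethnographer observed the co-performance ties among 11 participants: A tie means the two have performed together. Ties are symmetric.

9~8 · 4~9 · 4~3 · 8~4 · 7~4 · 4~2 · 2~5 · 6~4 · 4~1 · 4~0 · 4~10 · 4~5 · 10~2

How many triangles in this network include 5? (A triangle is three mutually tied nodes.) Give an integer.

5's neighbors: 2 and 4.
Neighbor pairs that are themselves tied: 5–2–4. Each forms one triangle with 5, for 1 in total.

1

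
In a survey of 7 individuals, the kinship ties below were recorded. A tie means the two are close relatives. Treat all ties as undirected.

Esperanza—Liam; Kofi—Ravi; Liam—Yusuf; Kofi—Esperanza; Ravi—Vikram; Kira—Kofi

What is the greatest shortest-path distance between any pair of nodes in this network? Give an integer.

Eccentricity of each node (its greatest distance to any other): Esperanza:3, Kira:4, Kofi:3, Liam:4, Ravi:4, Vikram:5, Yusuf:5.
The maximum eccentricity is 5, realized for instance by the pair Vikram–Yusuf via Vikram – Ravi – Kofi – Esperanza – Liam – Yusuf. So the diameter is 5.

5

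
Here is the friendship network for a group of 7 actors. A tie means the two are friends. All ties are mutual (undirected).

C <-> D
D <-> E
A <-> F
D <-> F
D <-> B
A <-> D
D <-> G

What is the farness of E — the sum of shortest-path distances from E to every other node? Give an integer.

Distances from E: A:2, B:2, C:2, D:1, F:2, G:2.
Sum = 2 + 2 + 2 + 1 + 2 + 2 = 11.

11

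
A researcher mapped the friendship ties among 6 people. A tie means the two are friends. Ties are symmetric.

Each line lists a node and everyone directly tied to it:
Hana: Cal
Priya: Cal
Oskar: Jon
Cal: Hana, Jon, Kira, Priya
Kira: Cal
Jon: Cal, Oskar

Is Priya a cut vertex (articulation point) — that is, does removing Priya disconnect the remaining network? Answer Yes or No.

No

Even without Priya, every remaining node can still reach every other (the residual graph is connected), so Priya is not a cut vertex.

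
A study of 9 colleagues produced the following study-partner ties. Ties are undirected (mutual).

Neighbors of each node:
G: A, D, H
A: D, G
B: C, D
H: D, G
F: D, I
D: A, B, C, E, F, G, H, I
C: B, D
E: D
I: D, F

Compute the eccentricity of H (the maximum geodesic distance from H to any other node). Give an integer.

Distances from H: A:2, B:2, C:2, D:1, E:2, F:2, G:1, I:2.
The largest is 2 (to B, F, I, E, A, and C), so the eccentricity of H is 2.

2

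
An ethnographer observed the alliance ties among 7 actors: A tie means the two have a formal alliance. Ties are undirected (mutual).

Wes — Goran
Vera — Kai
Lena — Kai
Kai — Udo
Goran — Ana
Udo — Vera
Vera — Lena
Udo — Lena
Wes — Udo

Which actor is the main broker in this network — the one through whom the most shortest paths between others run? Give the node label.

Unnormalized betweenness of each node: Ana:0, Goran:5, Kai:0, Lena:0, Udo:9, Vera:0, Wes:8.
Udo has the largest value, 9, making it the main broker — the node through which the most shortest paths run.

Udo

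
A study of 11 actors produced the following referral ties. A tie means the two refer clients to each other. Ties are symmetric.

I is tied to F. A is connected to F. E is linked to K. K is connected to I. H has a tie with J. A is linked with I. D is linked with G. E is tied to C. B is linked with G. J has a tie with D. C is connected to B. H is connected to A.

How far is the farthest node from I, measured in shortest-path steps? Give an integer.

Distances from I: A:1, B:4, C:3, D:4, E:2, F:1, G:5, H:2, J:3, K:1.
The largest is 5 (to G), so the eccentricity of I is 5.

5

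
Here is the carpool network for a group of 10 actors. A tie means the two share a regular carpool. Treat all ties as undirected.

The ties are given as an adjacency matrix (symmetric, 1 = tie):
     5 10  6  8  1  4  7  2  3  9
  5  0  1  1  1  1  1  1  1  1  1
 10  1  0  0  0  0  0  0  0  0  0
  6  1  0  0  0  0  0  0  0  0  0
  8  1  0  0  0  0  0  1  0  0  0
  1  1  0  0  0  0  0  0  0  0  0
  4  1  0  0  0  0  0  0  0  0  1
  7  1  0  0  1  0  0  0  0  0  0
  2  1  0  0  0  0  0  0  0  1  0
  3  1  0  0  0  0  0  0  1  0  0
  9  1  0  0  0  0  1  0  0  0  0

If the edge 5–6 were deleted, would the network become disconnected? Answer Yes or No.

Yes

Without the 5–6 edge there is no alternate route between 5 and 6, so the network disconnects. It is a bridge.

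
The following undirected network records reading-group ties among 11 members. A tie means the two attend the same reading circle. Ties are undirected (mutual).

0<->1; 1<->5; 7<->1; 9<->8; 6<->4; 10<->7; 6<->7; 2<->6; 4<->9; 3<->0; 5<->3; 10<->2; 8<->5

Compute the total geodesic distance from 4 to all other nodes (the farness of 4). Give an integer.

Distances from 4: 0:4, 1:3, 2:2, 3:4, 5:3, 6:1, 7:2, 8:2, 9:1, 10:3.
Sum = 4 + 3 + 2 + 4 + 3 + 1 + 2 + 2 + 1 + 3 = 25.

25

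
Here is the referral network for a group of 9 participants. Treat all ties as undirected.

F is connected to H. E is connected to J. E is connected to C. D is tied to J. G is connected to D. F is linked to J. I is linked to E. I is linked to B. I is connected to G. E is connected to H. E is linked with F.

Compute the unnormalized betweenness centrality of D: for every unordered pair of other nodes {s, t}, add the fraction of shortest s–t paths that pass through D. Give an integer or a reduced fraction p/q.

Pairs whose geodesics pass through D — J–G: 1; G–F: 1/2.
All other pairs contribute 0.
Summing the contributions gives betweenness(D) = 3/2.

3/2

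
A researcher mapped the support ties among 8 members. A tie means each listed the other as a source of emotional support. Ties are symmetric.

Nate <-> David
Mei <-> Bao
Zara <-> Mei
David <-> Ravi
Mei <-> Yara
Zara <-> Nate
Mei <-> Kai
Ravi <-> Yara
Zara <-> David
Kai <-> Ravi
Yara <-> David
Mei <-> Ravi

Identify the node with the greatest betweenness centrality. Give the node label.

Unnormalized betweenness of each node: Bao:0, David:7/2, Kai:0, Mei:9, Nate:0, Ravi:8/3, Yara:2/3, Zara:19/6.
Mei has the largest value, 9, making it the main broker — the node through which the most shortest paths run.

Mei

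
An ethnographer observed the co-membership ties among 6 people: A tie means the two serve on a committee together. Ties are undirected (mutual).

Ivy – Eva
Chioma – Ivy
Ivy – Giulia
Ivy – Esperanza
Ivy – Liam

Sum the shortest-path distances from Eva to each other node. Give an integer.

Distances from Eva: Chioma:2, Esperanza:2, Giulia:2, Ivy:1, Liam:2.
Sum = 2 + 2 + 2 + 1 + 2 = 9.

9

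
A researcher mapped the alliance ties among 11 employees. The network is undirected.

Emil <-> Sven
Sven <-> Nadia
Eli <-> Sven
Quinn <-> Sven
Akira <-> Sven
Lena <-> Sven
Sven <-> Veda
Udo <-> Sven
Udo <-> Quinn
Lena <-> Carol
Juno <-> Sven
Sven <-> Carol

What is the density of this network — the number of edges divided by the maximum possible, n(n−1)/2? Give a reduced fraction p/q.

12/55

There are 12 edges and 11 nodes, so the maximum possible is C(11,2) = 55.
Density = 12/55.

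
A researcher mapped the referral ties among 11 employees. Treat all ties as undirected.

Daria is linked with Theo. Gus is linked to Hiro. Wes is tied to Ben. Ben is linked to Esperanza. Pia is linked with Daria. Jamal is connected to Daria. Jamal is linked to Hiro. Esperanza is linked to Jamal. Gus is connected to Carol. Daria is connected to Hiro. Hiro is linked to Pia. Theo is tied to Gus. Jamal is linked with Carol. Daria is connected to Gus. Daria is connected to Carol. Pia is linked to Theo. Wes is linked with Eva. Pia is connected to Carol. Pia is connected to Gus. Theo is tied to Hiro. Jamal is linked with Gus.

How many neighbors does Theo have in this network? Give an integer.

Theo is directly tied to Daria, Gus, Hiro, and Pia. That is 4 neighbors, so the degree of Theo is 4.

4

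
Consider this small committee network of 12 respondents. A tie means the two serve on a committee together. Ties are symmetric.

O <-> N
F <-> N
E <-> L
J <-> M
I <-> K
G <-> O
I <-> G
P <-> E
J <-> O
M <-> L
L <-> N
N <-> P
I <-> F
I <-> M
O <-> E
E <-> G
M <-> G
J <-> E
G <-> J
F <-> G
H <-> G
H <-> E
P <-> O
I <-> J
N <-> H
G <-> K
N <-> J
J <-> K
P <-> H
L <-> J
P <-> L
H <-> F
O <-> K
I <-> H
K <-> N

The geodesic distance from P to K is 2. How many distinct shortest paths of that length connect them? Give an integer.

2

The shortest distance is 2. The length-2 paths are: P–N–K; P–O–K.
That gives 2 distinct shortest paths.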